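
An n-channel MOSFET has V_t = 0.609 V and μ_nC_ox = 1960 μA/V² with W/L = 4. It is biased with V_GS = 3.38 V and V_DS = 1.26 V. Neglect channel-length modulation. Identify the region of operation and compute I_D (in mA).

Triode; I_D = 21.1 mA

k_n = μ_nC_ox · (W/L) = 7.84 mA/V².
V_ov = V_GS − V_t = 3.38 − 0.609 = 2.77 V.
Since V_DS = 1.26 V < V_ov = 2.77 V, the device is in the triode region.
I_D = k_n [V_ov · V_DS − ½ V_DS²] = 7.84 × [2.77 × 1.26 − 0.5 × 1.26²] = 21.1 mA.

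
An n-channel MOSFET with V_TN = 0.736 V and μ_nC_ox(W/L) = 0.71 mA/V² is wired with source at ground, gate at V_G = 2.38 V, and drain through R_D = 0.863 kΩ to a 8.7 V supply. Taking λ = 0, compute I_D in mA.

I_D = 0.959 mA

V_GS = V_G = 2.38 V, so V_ov = 2.38 − 0.736 = 1.64 V.
Assume saturation: I_D = ½ k_n V_ov² = 0.5 × 0.71 × 1.64² = 0.959 mA, giving V_DS = V_DD − I_D R_D = 8.7 − 0.959 × 0.863 = 7.87 V.
V_DS = 7.87 V ≥ V_ov = 1.64 V, confirming saturation.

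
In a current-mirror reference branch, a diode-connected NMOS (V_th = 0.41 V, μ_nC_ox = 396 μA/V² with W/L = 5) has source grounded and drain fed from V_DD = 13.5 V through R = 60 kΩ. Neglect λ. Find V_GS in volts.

V_GS = 0.871 V

With gate tied to drain, V_GS = V_DS ≥ V_GS − V_th, so the device is in saturation.
k_n = μ_nC_ox · (W/L) = 1.98 mA/V².
KCL at the drain: ½ k_n (V_GS − V_th)² = (V_DD − V_GS)/R.
Let x = V_GS − 0.41. Then 59.4 x² + x − 13.09 = 0, giving x = 0.461 V (positive root), so V_GS = 0.871 V.
I_D = (V_DD − V_GS)/R = (13.5 − 0.871) / 60 = 0.21 mA.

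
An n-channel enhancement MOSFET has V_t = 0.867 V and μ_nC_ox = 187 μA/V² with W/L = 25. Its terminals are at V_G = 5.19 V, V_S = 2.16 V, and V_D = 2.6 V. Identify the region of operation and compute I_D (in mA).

V_GS = V_G − V_S = 5.19 − 2.16 = 3.03 V; V_DS = V_D − V_S = 2.6 − 2.16 = 0.44 V.
k_n = μ_nC_ox · (W/L) = 4.675 mA/V².
V_ov = V_GS − V_t = 3.03 − 0.867 = 2.16 V.
Since V_DS = 0.44 V < V_ov = 2.16 V, the device is in the triode region.
I_D = k_n [V_ov · V_DS − ½ V_DS²] = 4.675 × [2.16 × 0.44 − 0.5 × 0.44²] = 4 mA.

Triode; I_D = 4.00 mA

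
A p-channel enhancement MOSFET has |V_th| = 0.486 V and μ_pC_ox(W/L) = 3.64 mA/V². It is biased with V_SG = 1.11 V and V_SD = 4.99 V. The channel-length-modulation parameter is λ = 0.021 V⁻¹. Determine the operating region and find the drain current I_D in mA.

Saturation; I_D = 0.783 mA

V_ov = V_SG − |V_th| = 1.11 − 0.486 = 0.624 V.
Since V_SD = 4.99 V ≥ V_ov = 0.624 V, the device is in saturation.
I_D = ½ k_p V_ov² (1 + λ V_SD) = 0.5 × 3.64 × 0.624² × (1 + 0.021 × 4.99) = 0.783 mA.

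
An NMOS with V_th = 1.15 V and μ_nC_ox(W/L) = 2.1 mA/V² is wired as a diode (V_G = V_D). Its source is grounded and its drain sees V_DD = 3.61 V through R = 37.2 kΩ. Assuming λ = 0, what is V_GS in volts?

V_GS = 1.39 V

With gate tied to drain, V_GS = V_DS ≥ V_GS − V_th, so the device is in saturation.
KCL at the drain: ½ k_n (V_GS − V_th)² = (V_DD − V_GS)/R.
Let x = V_GS − 1.15. Then 39.1 x² + x − 2.46 = 0, giving x = 0.238 V (positive root), so V_GS = 1.39 V.
I_D = (V_DD − V_GS)/R = (3.61 − 1.39) / 37.2 = 0.0597 mA.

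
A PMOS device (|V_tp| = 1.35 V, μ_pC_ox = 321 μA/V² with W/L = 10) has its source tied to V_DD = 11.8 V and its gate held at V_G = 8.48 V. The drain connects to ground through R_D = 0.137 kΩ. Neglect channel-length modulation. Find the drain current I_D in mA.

I_D = 6.23 mA

V_SG = V_DD − V_G = 11.8 − 8.48 = 3.32 V, so V_ov = 3.32 − 1.35 = 1.97 V.
k_p = μ_pC_ox · (W/L) = 3.21 mA/V².
Assume saturation: I_D = ½ k_p V_ov² = 0.5 × 3.21 × 1.97² = 6.23 mA, giving V_SD = V_DD − I_D R_D = 11.8 − 6.23 × 0.137 = 10.9 V.
V_SD = 10.9 V ≥ V_ov = 1.97 V, confirming saturation.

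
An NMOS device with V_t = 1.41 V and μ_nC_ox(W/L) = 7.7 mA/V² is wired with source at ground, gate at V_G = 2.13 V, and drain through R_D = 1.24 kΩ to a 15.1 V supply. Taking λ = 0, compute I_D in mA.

I_D = 2.00 mA

V_GS = V_G = 2.13 V, so V_ov = 2.13 − 1.41 = 0.72 V.
Assume saturation: I_D = ½ k_n V_ov² = 0.5 × 7.7 × 0.72² = 2 mA, giving V_DS = V_DD − I_D R_D = 15.1 − 2 × 1.24 = 12.6 V.
V_DS = 12.6 V ≥ V_ov = 0.72 V, confirming saturation.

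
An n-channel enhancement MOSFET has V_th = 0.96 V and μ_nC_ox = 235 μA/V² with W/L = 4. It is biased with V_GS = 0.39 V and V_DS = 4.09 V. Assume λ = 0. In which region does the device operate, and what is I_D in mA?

V_GS = 0.39 V < V_th = 0.96 V, so the transistor is in cutoff.

Cutoff; I_D = 0 mA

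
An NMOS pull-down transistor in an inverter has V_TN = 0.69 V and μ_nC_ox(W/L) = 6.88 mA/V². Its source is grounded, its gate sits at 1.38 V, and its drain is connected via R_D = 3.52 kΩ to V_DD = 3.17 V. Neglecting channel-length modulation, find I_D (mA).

I_D = 0.841 mA

V_GS = V_G = 1.38 V, so V_ov = 1.38 − 0.69 = 0.69 V.
Assume saturation: I_D = ½ k_n V_ov² = 0.5 × 6.88 × 0.69² = 1.64 mA, giving V_DS = V_DD − I_D R_D = 3.17 − 1.64 × 3.52 = -2.59 V.
But -2.59 V < V_ov = 0.69 V, so the device is actually in triode.
In triode I_D = k_n[V_ov V_DS − ½ V_DS²] and I_D = (V_DD − V_DS)/R_D. Equating: 12.1 V_DS² − 17.71 V_DS + 3.17 = 0, giving V_DS = 0.209 V (the root below V_ov).
I_D = (3.17 − 0.209) / 3.52 = 0.841 mA.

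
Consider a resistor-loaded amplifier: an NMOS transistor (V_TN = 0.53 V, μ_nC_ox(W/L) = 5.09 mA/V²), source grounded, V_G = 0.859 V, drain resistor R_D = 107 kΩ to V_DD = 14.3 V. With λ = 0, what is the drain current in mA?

I_D = 0.133 mA

V_GS = V_G = 0.859 V, so V_ov = 0.859 − 0.53 = 0.329 V.
Assume saturation: I_D = ½ k_n V_ov² = 0.5 × 5.09 × 0.329² = 0.275 mA, giving V_DS = V_DD − I_D R_D = 14.3 − 0.275 × 107 = -15.2 V.
But -15.2 V < V_ov = 0.329 V, so the device is actually in triode.
In triode I_D = k_n[V_ov V_DS − ½ V_DS²] and I_D = (V_DD − V_DS)/R_D. Equating: 272 V_DS² − 180.2 V_DS + 14.3 = 0, giving V_DS = 0.0922 V (the root below V_ov).
I_D = (14.3 − 0.0922) / 107 = 0.133 mA.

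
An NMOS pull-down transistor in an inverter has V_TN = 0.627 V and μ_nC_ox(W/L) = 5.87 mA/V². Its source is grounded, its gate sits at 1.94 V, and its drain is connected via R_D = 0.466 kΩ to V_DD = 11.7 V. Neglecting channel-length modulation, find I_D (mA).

V_GS = V_G = 1.94 V, so V_ov = 1.94 − 0.627 = 1.31 V.
Assume saturation: I_D = ½ k_n V_ov² = 0.5 × 5.87 × 1.31² = 5.06 mA, giving V_DS = V_DD − I_D R_D = 11.7 − 5.06 × 0.466 = 9.34 V.
V_DS = 9.34 V ≥ V_ov = 1.31 V, confirming saturation.

I_D = 5.06 mA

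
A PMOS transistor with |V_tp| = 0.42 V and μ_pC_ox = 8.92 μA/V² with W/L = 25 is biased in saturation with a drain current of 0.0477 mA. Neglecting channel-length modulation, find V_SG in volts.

k_p = μ_pC_ox · (W/L) = 0.223 mA/V².
In saturation I_D = ½ k_p (V_SG − |V_tp|)², so V_SG − |V_tp| = √(2 I_D / k_p) = √(2 × 0.0477 / 0.223) = 0.654 V.
V_SG = 0.42 + 0.654 = 1.07 V.

V_SG = 1.07 V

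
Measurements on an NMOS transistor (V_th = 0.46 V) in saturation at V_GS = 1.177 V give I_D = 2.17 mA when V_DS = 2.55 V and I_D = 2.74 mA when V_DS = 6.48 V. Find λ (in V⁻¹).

λ = 0.0806 V⁻¹

With V_GS fixed, I_D ∝ (1 + λ V_DS) in saturation, so I_D2/I_D1 = (1 + λ V_DS2)/(1 + λ V_DS1).
2.74/2.17 = 1.263 = (1 + 6.48 λ)/(1 + 2.55 λ).
Solving: λ (I_D1 V_DS2 − I_D2 V_DS1) = I_D2 − I_D1, so λ = (2.74 − 2.17) / (2.17 × 6.48 − 2.74 × 2.55) = 0.57 / 7.07 = 0.0806 V⁻¹.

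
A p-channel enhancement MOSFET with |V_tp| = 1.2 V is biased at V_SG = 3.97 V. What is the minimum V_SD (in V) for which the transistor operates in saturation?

The boundary between triode and saturation is V_SD = V_SG − |V_tp| = V_ov.
V_ov = 3.97 − 1.2 = 2.77 V.

V_SD,sat = 2.77 V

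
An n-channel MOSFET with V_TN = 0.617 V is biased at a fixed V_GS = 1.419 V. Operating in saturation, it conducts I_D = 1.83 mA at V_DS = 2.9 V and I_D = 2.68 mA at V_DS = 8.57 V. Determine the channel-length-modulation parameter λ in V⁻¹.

With V_GS fixed, I_D ∝ (1 + λ V_DS) in saturation, so I_D2/I_D1 = (1 + λ V_DS2)/(1 + λ V_DS1).
2.68/1.83 = 1.464 = (1 + 8.57 λ)/(1 + 2.9 λ).
Solving: λ (I_D1 V_DS2 − I_D2 V_DS1) = I_D2 − I_D1, so λ = (2.68 − 1.83) / (1.83 × 8.57 − 2.68 × 2.9) = 0.85 / 7.91 = 0.107 V⁻¹.

λ = 0.107 V⁻¹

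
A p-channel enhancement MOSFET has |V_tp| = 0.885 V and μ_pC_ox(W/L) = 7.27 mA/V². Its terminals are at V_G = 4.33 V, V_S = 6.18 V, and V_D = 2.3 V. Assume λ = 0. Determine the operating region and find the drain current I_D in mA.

Saturation; I_D = 3.39 mA

V_SG = V_S − V_G = 6.18 − 4.33 = 1.85 V; V_SD = V_S − V_D = 6.18 − 2.3 = 3.88 V.
V_ov = V_SG − |V_tp| = 1.85 − 0.885 = 0.965 V.
Since V_SD = 3.88 V ≥ V_ov = 0.965 V, the device is in saturation.
I_D = ½ k_p V_ov² = 0.5 × 7.27 × 0.965² = 3.39 mA.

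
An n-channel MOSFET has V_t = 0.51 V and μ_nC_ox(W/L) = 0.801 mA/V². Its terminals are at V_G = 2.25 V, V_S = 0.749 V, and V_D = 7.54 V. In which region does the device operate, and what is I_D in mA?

V_GS = V_G − V_S = 2.25 − 0.749 = 1.5 V; V_DS = V_D − V_S = 7.54 − 0.749 = 6.79 V.
V_ov = V_GS − V_t = 1.5 − 0.51 = 0.991 V.
Since V_DS = 6.79 V ≥ V_ov = 0.991 V, the device is in saturation.
I_D = ½ k_n V_ov² = 0.5 × 0.801 × 0.991² = 0.393 mA.

Saturation; I_D = 0.393 mA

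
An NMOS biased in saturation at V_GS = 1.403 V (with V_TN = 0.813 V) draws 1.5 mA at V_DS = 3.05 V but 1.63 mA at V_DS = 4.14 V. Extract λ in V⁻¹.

With V_GS fixed, I_D ∝ (1 + λ V_DS) in saturation, so I_D2/I_D1 = (1 + λ V_DS2)/(1 + λ V_DS1).
1.63/1.5 = 1.087 = (1 + 4.14 λ)/(1 + 3.05 λ).
Solving: λ (I_D1 V_DS2 − I_D2 V_DS1) = I_D2 − I_D1, so λ = (1.63 − 1.5) / (1.5 × 4.14 − 1.63 × 3.05) = 0.13 / 1.24 = 0.105 V⁻¹.

λ = 0.105 V⁻¹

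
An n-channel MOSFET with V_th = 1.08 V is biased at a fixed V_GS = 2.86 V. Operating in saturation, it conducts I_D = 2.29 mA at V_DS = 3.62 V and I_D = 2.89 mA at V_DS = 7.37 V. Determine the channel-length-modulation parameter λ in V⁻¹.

With V_GS fixed, I_D ∝ (1 + λ V_DS) in saturation, so I_D2/I_D1 = (1 + λ V_DS2)/(1 + λ V_DS1).
2.89/2.29 = 1.262 = (1 + 7.37 λ)/(1 + 3.62 λ).
Solving: λ (I_D1 V_DS2 − I_D2 V_DS1) = I_D2 − I_D1, so λ = (2.89 − 2.29) / (2.29 × 7.37 − 2.89 × 3.62) = 0.6 / 6.42 = 0.0935 V⁻¹.

λ = 0.0935 V⁻¹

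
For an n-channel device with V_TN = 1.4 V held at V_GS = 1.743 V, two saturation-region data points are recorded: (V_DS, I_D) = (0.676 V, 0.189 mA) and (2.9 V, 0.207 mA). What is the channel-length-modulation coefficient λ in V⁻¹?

With V_GS fixed, I_D ∝ (1 + λ V_DS) in saturation, so I_D2/I_D1 = (1 + λ V_DS2)/(1 + λ V_DS1).
0.207/0.189 = 1.095 = (1 + 2.9 λ)/(1 + 0.676 λ).
Solving: λ (I_D1 V_DS2 − I_D2 V_DS1) = I_D2 − I_D1, so λ = (0.207 − 0.189) / (0.189 × 2.9 − 0.207 × 0.676) = 0.018 / 0.408 = 0.0441 V⁻¹.

λ = 0.0441 V⁻¹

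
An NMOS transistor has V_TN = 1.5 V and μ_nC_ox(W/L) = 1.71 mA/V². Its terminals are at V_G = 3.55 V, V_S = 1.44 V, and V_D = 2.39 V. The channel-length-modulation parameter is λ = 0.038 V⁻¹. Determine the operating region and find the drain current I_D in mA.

V_GS = V_G − V_S = 3.55 − 1.44 = 2.11 V; V_DS = V_D − V_S = 2.39 − 1.44 = 0.95 V.
V_ov = V_GS − V_TN = 2.11 − 1.5 = 0.61 V.
Since V_DS = 0.95 V ≥ V_ov = 0.61 V, the device is in saturation.
I_D = ½ k_n V_ov² (1 + λ V_DS) = 0.5 × 1.71 × 0.61² × (1 + 0.038 × 0.95) = 0.33 mA.

Saturation; I_D = 0.330 mA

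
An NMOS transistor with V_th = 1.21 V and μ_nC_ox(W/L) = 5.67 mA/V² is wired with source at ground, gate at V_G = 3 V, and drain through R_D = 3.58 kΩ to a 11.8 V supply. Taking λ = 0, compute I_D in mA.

V_GS = V_G = 3 V, so V_ov = 3 − 1.21 = 1.79 V.
Assume saturation: I_D = ½ k_n V_ov² = 0.5 × 5.67 × 1.79² = 9.08 mA, giving V_DS = V_DD − I_D R_D = 11.8 − 9.08 × 3.58 = -20.7 V.
But -20.7 V < V_ov = 1.79 V, so the device is actually in triode.
In triode I_D = k_n[V_ov V_DS − ½ V_DS²] and I_D = (V_DD − V_DS)/R_D. Equating: 10.1 V_DS² − 37.33 V_DS + 11.8 = 0, giving V_DS = 0.349 V (the root below V_ov).
I_D = (11.8 − 0.349) / 3.58 = 3.2 mA.

I_D = 3.20 mA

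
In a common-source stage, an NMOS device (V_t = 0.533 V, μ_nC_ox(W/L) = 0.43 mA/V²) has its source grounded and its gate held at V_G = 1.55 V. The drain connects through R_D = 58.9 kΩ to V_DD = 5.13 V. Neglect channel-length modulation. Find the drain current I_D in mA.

V_GS = V_G = 1.55 V, so V_ov = 1.55 − 0.533 = 1.02 V.
Assume saturation: I_D = ½ k_n V_ov² = 0.5 × 0.43 × 1.02² = 0.222 mA, giving V_DS = V_DD − I_D R_D = 5.13 − 0.222 × 58.9 = -7.97 V.
But -7.97 V < V_ov = 1.02 V, so the device is actually in triode.
In triode I_D = k_n[V_ov V_DS − ½ V_DS²] and I_D = (V_DD − V_DS)/R_D. Equating: 12.7 V_DS² − 26.76 V_DS + 5.13 = 0, giving V_DS = 0.213 V (the root below V_ov).
I_D = (5.13 − 0.213) / 58.9 = 0.0835 mA.

I_D = 0.0835 mA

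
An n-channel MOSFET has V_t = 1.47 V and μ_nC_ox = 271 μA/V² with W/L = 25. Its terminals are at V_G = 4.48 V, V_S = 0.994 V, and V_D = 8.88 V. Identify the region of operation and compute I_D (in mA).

Saturation; I_D = 13.8 mA

V_GS = V_G − V_S = 4.48 − 0.994 = 3.49 V; V_DS = V_D − V_S = 8.88 − 0.994 = 7.89 V.
k_n = μ_nC_ox · (W/L) = 6.775 mA/V².
V_ov = V_GS − V_t = 3.49 − 1.47 = 2.02 V.
Since V_DS = 7.89 V ≥ V_ov = 2.02 V, the device is in saturation.
I_D = ½ k_n V_ov² = 0.5 × 6.775 × 2.02² = 13.8 mA.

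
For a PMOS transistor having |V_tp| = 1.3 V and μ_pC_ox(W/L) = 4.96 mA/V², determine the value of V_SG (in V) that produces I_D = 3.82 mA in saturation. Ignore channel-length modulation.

V_SG = 2.54 V

In saturation I_D = ½ k_p (V_SG − |V_tp|)², so V_SG − |V_tp| = √(2 I_D / k_p) = √(2 × 3.82 / 4.96) = 1.24 V.
V_SG = 1.3 + 1.24 = 2.54 V.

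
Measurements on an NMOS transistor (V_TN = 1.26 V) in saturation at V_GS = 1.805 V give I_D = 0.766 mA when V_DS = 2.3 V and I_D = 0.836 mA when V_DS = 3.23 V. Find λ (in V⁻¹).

λ = 0.127 V⁻¹

With V_GS fixed, I_D ∝ (1 + λ V_DS) in saturation, so I_D2/I_D1 = (1 + λ V_DS2)/(1 + λ V_DS1).
0.836/0.766 = 1.091 = (1 + 3.23 λ)/(1 + 2.3 λ).
Solving: λ (I_D1 V_DS2 − I_D2 V_DS1) = I_D2 − I_D1, so λ = (0.836 − 0.766) / (0.766 × 3.23 − 0.836 × 2.3) = 0.07 / 0.551 = 0.127 V⁻¹.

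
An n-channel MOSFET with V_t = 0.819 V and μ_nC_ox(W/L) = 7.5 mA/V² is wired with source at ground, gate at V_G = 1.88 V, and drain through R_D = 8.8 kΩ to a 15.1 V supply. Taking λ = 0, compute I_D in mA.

I_D = 1.69 mA

V_GS = V_G = 1.88 V, so V_ov = 1.88 − 0.819 = 1.06 V.
Assume saturation: I_D = ½ k_n V_ov² = 0.5 × 7.5 × 1.06² = 4.22 mA, giving V_DS = V_DD − I_D R_D = 15.1 − 4.22 × 8.8 = -22 V.
But -22 V < V_ov = 1.06 V, so the device is actually in triode.
In triode I_D = k_n[V_ov V_DS − ½ V_DS²] and I_D = (V_DD − V_DS)/R_D. Equating: 33 V_DS² − 71.03 V_DS + 15.1 = 0, giving V_DS = 0.239 V (the root below V_ov).
I_D = (15.1 − 0.239) / 8.8 = 1.69 mA.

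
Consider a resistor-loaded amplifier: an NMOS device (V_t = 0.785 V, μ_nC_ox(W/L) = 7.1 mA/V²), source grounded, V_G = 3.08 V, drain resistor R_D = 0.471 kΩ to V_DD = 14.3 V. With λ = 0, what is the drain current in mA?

I_D = 18.7 mA

V_GS = V_G = 3.08 V, so V_ov = 3.08 − 0.785 = 2.29 V.
Assume saturation: I_D = ½ k_n V_ov² = 0.5 × 7.1 × 2.29² = 18.7 mA, giving V_DS = V_DD − I_D R_D = 14.3 − 18.7 × 0.471 = 5.49 V.
V_DS = 5.49 V ≥ V_ov = 2.29 V, confirming saturation.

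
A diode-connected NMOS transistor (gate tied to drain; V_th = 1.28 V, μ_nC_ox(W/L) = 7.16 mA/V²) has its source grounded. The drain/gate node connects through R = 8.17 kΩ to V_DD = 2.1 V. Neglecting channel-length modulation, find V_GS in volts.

With gate tied to drain, V_GS = V_DS ≥ V_GS − V_th, so the device is in saturation.
KCL at the drain: ½ k_n (V_GS − V_th)² = (V_DD − V_GS)/R.
Let x = V_GS − 1.28. Then 29.2 x² + x − 0.82 = 0, giving x = 0.151 V (positive root), so V_GS = 1.43 V.
I_D = (V_DD − V_GS)/R = (2.1 − 1.43) / 8.17 = 0.0819 mA.

V_GS = 1.43 V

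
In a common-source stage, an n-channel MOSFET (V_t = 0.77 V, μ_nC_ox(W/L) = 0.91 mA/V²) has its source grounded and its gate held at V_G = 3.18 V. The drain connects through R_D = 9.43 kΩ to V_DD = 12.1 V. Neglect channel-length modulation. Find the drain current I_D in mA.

I_D = 1.22 mA

V_GS = V_G = 3.18 V, so V_ov = 3.18 − 0.77 = 2.41 V.
Assume saturation: I_D = ½ k_n V_ov² = 0.5 × 0.91 × 2.41² = 2.64 mA, giving V_DS = V_DD − I_D R_D = 12.1 − 2.64 × 9.43 = -12.8 V.
But -12.8 V < V_ov = 2.41 V, so the device is actually in triode.
In triode I_D = k_n[V_ov V_DS − ½ V_DS²] and I_D = (V_DD − V_DS)/R_D. Equating: 4.29 V_DS² − 21.68 V_DS + 12.1 = 0, giving V_DS = 0.639 V (the root below V_ov).
I_D = (12.1 − 0.639) / 9.43 = 1.22 mA.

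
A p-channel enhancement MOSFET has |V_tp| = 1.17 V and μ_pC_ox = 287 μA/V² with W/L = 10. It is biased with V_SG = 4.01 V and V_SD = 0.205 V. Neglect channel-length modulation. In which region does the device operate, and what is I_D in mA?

Triode; I_D = 1.61 mA

k_p = μ_pC_ox · (W/L) = 2.87 mA/V².
V_ov = V_SG − |V_tp| = 4.01 − 1.17 = 2.84 V.
Since V_SD = 0.205 V < V_ov = 2.84 V, the device is in the triode region.
I_D = k_p [V_ov · V_SD − ½ V_SD²] = 2.87 × [2.84 × 0.205 − 0.5 × 0.205²] = 1.61 mA.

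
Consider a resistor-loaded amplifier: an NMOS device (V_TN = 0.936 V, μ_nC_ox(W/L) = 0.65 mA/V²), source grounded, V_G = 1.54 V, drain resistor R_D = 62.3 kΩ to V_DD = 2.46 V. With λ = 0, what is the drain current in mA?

V_GS = V_G = 1.54 V, so V_ov = 1.54 − 0.936 = 0.604 V.
Assume saturation: I_D = ½ k_n V_ov² = 0.5 × 0.65 × 0.604² = 0.119 mA, giving V_DS = V_DD − I_D R_D = 2.46 − 0.119 × 62.3 = -4.93 V.
But -4.93 V < V_ov = 0.604 V, so the device is actually in triode.
In triode I_D = k_n[V_ov V_DS − ½ V_DS²] and I_D = (V_DD − V_DS)/R_D. Equating: 20.2 V_DS² − 25.46 V_DS + 2.46 = 0, giving V_DS = 0.105 V (the root below V_ov).
I_D = (2.46 − 0.105) / 62.3 = 0.0378 mA.

I_D = 0.0378 mA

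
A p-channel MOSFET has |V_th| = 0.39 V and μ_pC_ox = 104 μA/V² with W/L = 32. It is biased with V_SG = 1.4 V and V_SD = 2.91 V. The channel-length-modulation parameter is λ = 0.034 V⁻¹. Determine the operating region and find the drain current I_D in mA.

Saturation; I_D = 1.87 mA

k_p = μ_pC_ox · (W/L) = 3.328 mA/V².
V_ov = V_SG − |V_th| = 1.4 − 0.39 = 1.01 V.
Since V_SD = 2.91 V ≥ V_ov = 1.01 V, the device is in saturation.
I_D = ½ k_p V_ov² (1 + λ V_SD) = 0.5 × 3.328 × 1.01² × (1 + 0.034 × 2.91) = 1.87 mA.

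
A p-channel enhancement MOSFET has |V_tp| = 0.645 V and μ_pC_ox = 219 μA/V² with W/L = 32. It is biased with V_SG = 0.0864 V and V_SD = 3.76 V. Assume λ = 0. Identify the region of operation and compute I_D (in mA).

V_SG = 0.0864 V < |V_tp| = 0.645 V, so the transistor is in cutoff.

Cutoff; I_D = 0 mA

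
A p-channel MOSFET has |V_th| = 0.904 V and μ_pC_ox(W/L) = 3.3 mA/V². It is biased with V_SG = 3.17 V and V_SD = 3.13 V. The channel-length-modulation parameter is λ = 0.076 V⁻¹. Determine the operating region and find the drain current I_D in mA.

Saturation; I_D = 10.5 mA

V_ov = V_SG − |V_th| = 3.17 − 0.904 = 2.27 V.
Since V_SD = 3.13 V ≥ V_ov = 2.27 V, the device is in saturation.
I_D = ½ k_p V_ov² (1 + λ V_SD) = 0.5 × 3.3 × 2.27² × (1 + 0.076 × 3.13) = 10.5 mA.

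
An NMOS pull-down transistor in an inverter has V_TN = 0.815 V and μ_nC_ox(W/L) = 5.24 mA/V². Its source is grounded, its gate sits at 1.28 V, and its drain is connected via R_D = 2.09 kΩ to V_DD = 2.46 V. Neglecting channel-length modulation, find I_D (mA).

I_D = 0.567 mA

V_GS = V_G = 1.28 V, so V_ov = 1.28 − 0.815 = 0.465 V.
Assume saturation: I_D = ½ k_n V_ov² = 0.5 × 5.24 × 0.465² = 0.567 mA, giving V_DS = V_DD − I_D R_D = 2.46 − 0.567 × 2.09 = 1.28 V.
V_DS = 1.28 V ≥ V_ov = 0.465 V, confirming saturation.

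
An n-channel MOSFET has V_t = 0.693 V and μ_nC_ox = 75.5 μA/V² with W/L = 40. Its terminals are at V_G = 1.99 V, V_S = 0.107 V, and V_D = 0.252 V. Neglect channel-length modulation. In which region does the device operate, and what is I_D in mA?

V_GS = V_G − V_S = 1.99 − 0.107 = 1.88 V; V_DS = V_D − V_S = 0.252 − 0.107 = 0.145 V.
k_n = μ_nC_ox · (W/L) = 3.02 mA/V².
V_ov = V_GS − V_t = 1.88 − 0.693 = 1.19 V.
Since V_DS = 0.145 V < V_ov = 1.19 V, the device is in the triode region.
I_D = k_n [V_ov · V_DS − ½ V_DS²] = 3.02 × [1.19 × 0.145 − 0.5 × 0.145²] = 0.489 mA.

Triode; I_D = 0.489 mA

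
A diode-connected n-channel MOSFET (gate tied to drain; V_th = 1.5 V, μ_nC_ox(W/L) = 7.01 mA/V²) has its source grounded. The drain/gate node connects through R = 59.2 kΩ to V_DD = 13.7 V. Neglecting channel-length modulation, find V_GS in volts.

With gate tied to drain, V_GS = V_DS ≥ V_GS − V_th, so the device is in saturation.
KCL at the drain: ½ k_n (V_GS − V_th)² = (V_DD − V_GS)/R.
Let x = V_GS − 1.5. Then 207 x² + x − 12.2 = 0, giving x = 0.24 V (positive root), so V_GS = 1.74 V.
I_D = (V_DD − V_GS)/R = (13.7 − 1.74) / 59.2 = 0.202 mA.

V_GS = 1.74 V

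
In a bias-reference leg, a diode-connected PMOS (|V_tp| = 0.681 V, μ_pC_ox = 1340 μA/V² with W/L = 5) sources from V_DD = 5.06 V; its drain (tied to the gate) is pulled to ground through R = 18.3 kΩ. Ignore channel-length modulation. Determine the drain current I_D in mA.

With gate tied to drain, V_SG = V_SD ≥ V_SG − |V_tp|, so the device is in saturation.
k_p = μ_pC_ox · (W/L) = 6.7 mA/V².
KCL at the drain: ½ k_p (V_SG − |V_tp|)² = (V_DD − V_SG)/R.
Let x = V_SG − 0.681. Then 61.3 x² + x − 4.379 = 0, giving x = 0.259 V (positive root), so V_SG = 0.94 V.
I_D = (V_DD − V_SG)/R = (5.06 − 0.94) / 18.3 = 0.225 mA.

I_D = 0.225 mA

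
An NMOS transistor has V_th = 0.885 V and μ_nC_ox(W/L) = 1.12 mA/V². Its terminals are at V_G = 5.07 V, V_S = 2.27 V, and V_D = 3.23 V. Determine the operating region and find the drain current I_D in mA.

Triode; I_D = 1.54 mA

V_GS = V_G − V_S = 5.07 − 2.27 = 2.8 V; V_DS = V_D − V_S = 3.23 − 2.27 = 0.96 V.
V_ov = V_GS − V_th = 2.8 − 0.885 = 1.92 V.
Since V_DS = 0.96 V < V_ov = 1.92 V, the device is in the triode region.
I_D = k_n [V_ov · V_DS − ½ V_DS²] = 1.12 × [1.92 × 0.96 − 0.5 × 0.96²] = 1.54 mA.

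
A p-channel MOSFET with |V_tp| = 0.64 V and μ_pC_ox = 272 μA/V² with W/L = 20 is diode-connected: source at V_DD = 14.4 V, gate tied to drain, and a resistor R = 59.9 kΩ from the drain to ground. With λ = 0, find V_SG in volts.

With gate tied to drain, V_SG = V_SD ≥ V_SG − |V_tp|, so the device is in saturation.
k_p = μ_pC_ox · (W/L) = 5.44 mA/V².
KCL at the drain: ½ k_p (V_SG − |V_tp|)² = (V_DD − V_SG)/R.
Let x = V_SG − 0.64. Then 163 x² + x − 13.76 = 0, giving x = 0.288 V (positive root), so V_SG = 0.928 V.
I_D = (V_DD − V_SG)/R = (14.4 − 0.928) / 59.9 = 0.225 mA.

V_SG = 0.928 V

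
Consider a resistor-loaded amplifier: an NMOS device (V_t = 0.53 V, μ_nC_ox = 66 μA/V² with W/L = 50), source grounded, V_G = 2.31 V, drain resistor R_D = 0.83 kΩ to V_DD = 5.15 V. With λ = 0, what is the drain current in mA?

I_D = 4.73 mA

V_GS = V_G = 2.31 V, so V_ov = 2.31 − 0.53 = 1.78 V.
k_n = μ_nC_ox · (W/L) = 3.3 mA/V².
Assume saturation: I_D = ½ k_n V_ov² = 0.5 × 3.3 × 1.78² = 5.23 mA, giving V_DS = V_DD − I_D R_D = 5.15 − 5.23 × 0.83 = 0.811 V.
But 0.811 V < V_ov = 1.78 V, so the device is actually in triode.
In triode I_D = k_n[V_ov V_DS − ½ V_DS²] and I_D = (V_DD − V_DS)/R_D. Equating: 1.37 V_DS² − 5.875 V_DS + 5.15 = 0, giving V_DS = 1.23 V (the root below V_ov).
I_D = (5.15 − 1.23) / 0.83 = 4.73 mA.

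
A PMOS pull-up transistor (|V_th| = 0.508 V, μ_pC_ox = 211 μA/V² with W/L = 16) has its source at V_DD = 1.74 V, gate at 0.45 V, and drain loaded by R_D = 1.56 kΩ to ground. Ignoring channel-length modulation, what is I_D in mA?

I_D = 0.834 mA

V_SG = V_DD − V_G = 1.74 − 0.45 = 1.29 V, so V_ov = 1.29 − 0.508 = 0.782 V.
k_p = μ_pC_ox · (W/L) = 3.376 mA/V².
Assume saturation: I_D = ½ k_p V_ov² = 0.5 × 3.376 × 0.782² = 1.03 mA, giving V_SD = V_DD − I_D R_D = 1.74 − 1.03 × 1.56 = 0.13 V.
But 0.13 V < V_ov = 0.782 V, so the device is actually in triode.
In triode I_D = k_p[V_ov V_SD − ½ V_SD²] and I_D = (V_DD − V_SD)/R_D. Equating: 2.63 V_SD² − 5.118 V_SD + 1.74 = 0, giving V_SD = 0.439 V (the root below V_ov).
I_D = (1.74 − 0.439) / 1.56 = 0.834 mA.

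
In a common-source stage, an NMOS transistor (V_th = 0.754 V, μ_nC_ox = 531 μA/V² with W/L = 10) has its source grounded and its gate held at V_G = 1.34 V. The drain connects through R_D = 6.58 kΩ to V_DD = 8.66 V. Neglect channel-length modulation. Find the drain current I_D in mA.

I_D = 0.912 mA

V_GS = V_G = 1.34 V, so V_ov = 1.34 − 0.754 = 0.586 V.
k_n = μ_nC_ox · (W/L) = 5.31 mA/V².
Assume saturation: I_D = ½ k_n V_ov² = 0.5 × 5.31 × 0.586² = 0.912 mA, giving V_DS = V_DD − I_D R_D = 8.66 − 0.912 × 6.58 = 2.66 V.
V_DS = 2.66 V ≥ V_ov = 0.586 V, confirming saturation.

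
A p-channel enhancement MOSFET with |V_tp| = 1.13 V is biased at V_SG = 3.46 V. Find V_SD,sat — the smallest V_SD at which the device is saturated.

The boundary between triode and saturation is V_SD = V_SG − |V_tp| = V_ov.
V_ov = 3.46 − 1.13 = 2.33 V.

V_SD,sat = 2.33 V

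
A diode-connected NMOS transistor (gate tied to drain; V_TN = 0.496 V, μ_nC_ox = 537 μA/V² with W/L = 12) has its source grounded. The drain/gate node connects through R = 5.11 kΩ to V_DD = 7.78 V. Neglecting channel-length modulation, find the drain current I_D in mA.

I_D = 1.30 mA

With gate tied to drain, V_GS = V_DS ≥ V_GS − V_TN, so the device is in saturation.
k_n = μ_nC_ox · (W/L) = 6.444 mA/V².
KCL at the drain: ½ k_n (V_GS − V_TN)² = (V_DD − V_GS)/R.
Let x = V_GS − 0.496. Then 16.5 x² + x − 7.284 = 0, giving x = 0.635 V (positive root), so V_GS = 1.13 V.
I_D = (V_DD − V_GS)/R = (7.78 − 1.13) / 5.11 = 1.3 mA.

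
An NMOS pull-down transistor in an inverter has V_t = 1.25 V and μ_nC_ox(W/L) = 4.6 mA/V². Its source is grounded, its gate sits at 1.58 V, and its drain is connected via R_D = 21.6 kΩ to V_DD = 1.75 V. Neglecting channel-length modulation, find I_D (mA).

I_D = 0.0784 mA

V_GS = V_G = 1.58 V, so V_ov = 1.58 − 1.25 = 0.33 V.
Assume saturation: I_D = ½ k_n V_ov² = 0.5 × 4.6 × 0.33² = 0.25 mA, giving V_DS = V_DD − I_D R_D = 1.75 − 0.25 × 21.6 = -3.66 V.
But -3.66 V < V_ov = 0.33 V, so the device is actually in triode.
In triode I_D = k_n[V_ov V_DS − ½ V_DS²] and I_D = (V_DD − V_DS)/R_D. Equating: 49.7 V_DS² − 33.79 V_DS + 1.75 = 0, giving V_DS = 0.0565 V (the root below V_ov).
I_D = (1.75 − 0.0565) / 21.6 = 0.0784 mA.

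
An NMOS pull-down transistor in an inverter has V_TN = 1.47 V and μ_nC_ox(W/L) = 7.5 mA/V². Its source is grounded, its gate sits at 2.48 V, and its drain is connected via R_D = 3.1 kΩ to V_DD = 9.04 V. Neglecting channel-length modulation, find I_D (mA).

V_GS = V_G = 2.48 V, so V_ov = 2.48 − 1.47 = 1.01 V.
Assume saturation: I_D = ½ k_n V_ov² = 0.5 × 7.5 × 1.01² = 3.83 mA, giving V_DS = V_DD − I_D R_D = 9.04 − 3.83 × 3.1 = -2.82 V.
But -2.82 V < V_ov = 1.01 V, so the device is actually in triode.
In triode I_D = k_n[V_ov V_DS − ½ V_DS²] and I_D = (V_DD − V_DS)/R_D. Equating: 11.6 V_DS² − 24.48 V_DS + 9.04 = 0, giving V_DS = 0.478 V (the root below V_ov).
I_D = (9.04 − 0.478) / 3.1 = 2.76 mA.

I_D = 2.76 mA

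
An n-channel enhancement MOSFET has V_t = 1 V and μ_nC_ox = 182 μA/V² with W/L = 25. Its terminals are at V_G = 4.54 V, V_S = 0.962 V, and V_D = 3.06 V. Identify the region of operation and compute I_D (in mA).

V_GS = V_G − V_S = 4.54 − 0.962 = 3.58 V; V_DS = V_D − V_S = 3.06 − 0.962 = 2.1 V.
k_n = μ_nC_ox · (W/L) = 4.55 mA/V².
V_ov = V_GS − V_t = 3.58 − 1 = 2.58 V.
Since V_DS = 2.1 V < V_ov = 2.58 V, the device is in the triode region.
I_D = k_n [V_ov · V_DS − ½ V_DS²] = 4.55 × [2.58 × 2.1 − 0.5 × 2.1²] = 14.6 mA.

Triode; I_D = 14.6 mA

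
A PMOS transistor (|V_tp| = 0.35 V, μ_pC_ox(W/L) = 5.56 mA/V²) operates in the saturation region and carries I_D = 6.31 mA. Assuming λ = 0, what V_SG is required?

V_SG = 1.86 V

In saturation I_D = ½ k_p (V_SG − |V_tp|)², so V_SG − |V_tp| = √(2 I_D / k_p) = √(2 × 6.31 / 5.56) = 1.51 V.
V_SG = 0.35 + 1.51 = 1.86 V.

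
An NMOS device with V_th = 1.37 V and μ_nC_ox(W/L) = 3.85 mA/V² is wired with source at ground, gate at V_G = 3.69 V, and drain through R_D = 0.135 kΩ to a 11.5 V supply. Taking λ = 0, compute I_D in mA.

V_GS = V_G = 3.69 V, so V_ov = 3.69 − 1.37 = 2.32 V.
Assume saturation: I_D = ½ k_n V_ov² = 0.5 × 3.85 × 2.32² = 10.4 mA, giving V_DS = V_DD − I_D R_D = 11.5 − 10.4 × 0.135 = 10.1 V.
V_DS = 10.1 V ≥ V_ov = 2.32 V, confirming saturation.

I_D = 10.4 mA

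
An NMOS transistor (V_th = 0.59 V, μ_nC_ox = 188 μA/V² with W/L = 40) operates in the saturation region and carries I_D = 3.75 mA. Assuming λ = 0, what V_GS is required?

V_GS = 1.59 V

k_n = μ_nC_ox · (W/L) = 7.52 mA/V².
In saturation I_D = ½ k_n (V_GS − V_th)², so V_GS − V_th = √(2 I_D / k_n) = √(2 × 3.75 / 7.52) = 0.999 V.
V_GS = 0.59 + 0.999 = 1.59 V.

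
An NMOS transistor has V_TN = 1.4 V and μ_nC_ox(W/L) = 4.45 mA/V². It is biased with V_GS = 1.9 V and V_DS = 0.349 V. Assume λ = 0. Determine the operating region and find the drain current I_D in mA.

Triode; I_D = 0.506 mA

V_ov = V_GS − V_TN = 1.9 − 1.4 = 0.5 V.
Since V_DS = 0.349 V < V_ov = 0.5 V, the device is in the triode region.
I_D = k_n [V_ov · V_DS − ½ V_DS²] = 4.45 × [0.5 × 0.349 − 0.5 × 0.349²] = 0.506 mA.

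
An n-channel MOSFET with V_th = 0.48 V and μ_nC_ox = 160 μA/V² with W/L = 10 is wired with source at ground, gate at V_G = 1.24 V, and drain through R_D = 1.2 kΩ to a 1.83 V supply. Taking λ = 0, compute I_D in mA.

I_D = 0.462 mA

V_GS = V_G = 1.24 V, so V_ov = 1.24 − 0.48 = 0.76 V.
k_n = μ_nC_ox · (W/L) = 1.6 mA/V².
Assume saturation: I_D = ½ k_n V_ov² = 0.5 × 1.6 × 0.76² = 0.462 mA, giving V_DS = V_DD − I_D R_D = 1.83 − 0.462 × 1.2 = 1.28 V.
V_DS = 1.28 V ≥ V_ov = 0.76 V, confirming saturation.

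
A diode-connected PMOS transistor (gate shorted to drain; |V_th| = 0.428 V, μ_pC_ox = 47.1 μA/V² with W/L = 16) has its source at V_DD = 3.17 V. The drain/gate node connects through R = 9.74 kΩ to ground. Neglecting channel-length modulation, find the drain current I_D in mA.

I_D = 0.206 mA

With gate tied to drain, V_SG = V_SD ≥ V_SG − |V_th|, so the device is in saturation.
k_p = μ_pC_ox · (W/L) = 0.7536 mA/V².
KCL at the drain: ½ k_p (V_SG − |V_th|)² = (V_DD − V_SG)/R.
Let x = V_SG − 0.428. Then 3.67 x² + x − 2.742 = 0, giving x = 0.739 V (positive root), so V_SG = 1.17 V.
I_D = (V_DD − V_SG)/R = (3.17 − 1.17) / 9.74 = 0.206 mA.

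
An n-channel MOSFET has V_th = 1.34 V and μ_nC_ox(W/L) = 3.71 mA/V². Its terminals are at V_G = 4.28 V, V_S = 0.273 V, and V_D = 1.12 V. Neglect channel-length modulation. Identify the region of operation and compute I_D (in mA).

V_GS = V_G − V_S = 4.28 − 0.273 = 4.01 V; V_DS = V_D − V_S = 1.12 − 0.273 = 0.847 V.
V_ov = V_GS − V_th = 4.01 − 1.34 = 2.67 V.
Since V_DS = 0.847 V < V_ov = 2.67 V, the device is in the triode region.
I_D = k_n [V_ov · V_DS − ½ V_DS²] = 3.71 × [2.67 × 0.847 − 0.5 × 0.847²] = 7.05 mA.

Triode; I_D = 7.05 mA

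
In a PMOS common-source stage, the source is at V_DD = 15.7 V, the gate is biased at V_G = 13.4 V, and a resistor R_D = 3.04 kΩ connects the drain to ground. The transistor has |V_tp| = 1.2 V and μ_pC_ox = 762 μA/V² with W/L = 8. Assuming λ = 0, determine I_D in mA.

V_SG = V_DD − V_G = 15.7 − 13.4 = 2.3 V, so V_ov = 2.3 − 1.2 = 1.1 V.
k_p = μ_pC_ox · (W/L) = 6.096 mA/V².
Assume saturation: I_D = ½ k_p V_ov² = 0.5 × 6.096 × 1.1² = 3.69 mA, giving V_SD = V_DD − I_D R_D = 15.7 − 3.69 × 3.04 = 4.49 V.
V_SD = 4.49 V ≥ V_ov = 1.1 V, confirming saturation.

I_D = 3.69 mA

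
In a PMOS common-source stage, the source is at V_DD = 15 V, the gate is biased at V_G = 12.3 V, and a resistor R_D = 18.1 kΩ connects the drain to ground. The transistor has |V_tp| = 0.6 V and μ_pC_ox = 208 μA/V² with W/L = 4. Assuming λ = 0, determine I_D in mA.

I_D = 0.800 mA

V_SG = V_DD − V_G = 15 − 12.3 = 2.7 V, so V_ov = 2.7 − 0.6 = 2.1 V.
k_p = μ_pC_ox · (W/L) = 0.832 mA/V².
Assume saturation: I_D = ½ k_p V_ov² = 0.5 × 0.832 × 2.1² = 1.83 mA, giving V_SD = V_DD − I_D R_D = 15 − 1.83 × 18.1 = -18.2 V.
But -18.2 V < V_ov = 2.1 V, so the device is actually in triode.
In triode I_D = k_p[V_ov V_SD − ½ V_SD²] and I_D = (V_DD − V_SD)/R_D. Equating: 7.53 V_SD² − 32.62 V_SD + 15 = 0, giving V_SD = 0.523 V (the root below V_ov).
I_D = (15 − 0.523) / 18.1 = 0.8 mA.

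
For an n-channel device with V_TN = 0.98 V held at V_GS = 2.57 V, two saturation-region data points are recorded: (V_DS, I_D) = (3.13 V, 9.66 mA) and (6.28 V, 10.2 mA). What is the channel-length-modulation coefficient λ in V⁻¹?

λ = 0.0188 V⁻¹

With V_GS fixed, I_D ∝ (1 + λ V_DS) in saturation, so I_D2/I_D1 = (1 + λ V_DS2)/(1 + λ V_DS1).
10.2/9.66 = 1.056 = (1 + 6.28 λ)/(1 + 3.13 λ).
Solving: λ (I_D1 V_DS2 − I_D2 V_DS1) = I_D2 − I_D1, so λ = (10.2 − 9.66) / (9.66 × 6.28 − 10.2 × 3.13) = 0.54 / 28.7 = 0.0188 V⁻¹.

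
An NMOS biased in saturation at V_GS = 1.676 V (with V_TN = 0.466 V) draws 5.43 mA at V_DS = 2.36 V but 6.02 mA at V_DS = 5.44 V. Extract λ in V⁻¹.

With V_GS fixed, I_D ∝ (1 + λ V_DS) in saturation, so I_D2/I_D1 = (1 + λ V_DS2)/(1 + λ V_DS1).
6.02/5.43 = 1.109 = (1 + 5.44 λ)/(1 + 2.36 λ).
Solving: λ (I_D1 V_DS2 − I_D2 V_DS1) = I_D2 − I_D1, so λ = (6.02 − 5.43) / (5.43 × 5.44 − 6.02 × 2.36) = 0.59 / 15.3 = 0.0385 V⁻¹.

λ = 0.0385 V⁻¹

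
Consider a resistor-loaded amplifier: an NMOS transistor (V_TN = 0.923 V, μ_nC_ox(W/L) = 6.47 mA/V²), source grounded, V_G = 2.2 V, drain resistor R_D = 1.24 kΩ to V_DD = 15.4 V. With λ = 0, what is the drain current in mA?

V_GS = V_G = 2.2 V, so V_ov = 2.2 − 0.923 = 1.28 V.
Assume saturation: I_D = ½ k_n V_ov² = 0.5 × 6.47 × 1.28² = 5.28 mA, giving V_DS = V_DD − I_D R_D = 15.4 − 5.28 × 1.24 = 8.86 V.
V_DS = 8.86 V ≥ V_ov = 1.28 V, confirming saturation.

I_D = 5.28 mA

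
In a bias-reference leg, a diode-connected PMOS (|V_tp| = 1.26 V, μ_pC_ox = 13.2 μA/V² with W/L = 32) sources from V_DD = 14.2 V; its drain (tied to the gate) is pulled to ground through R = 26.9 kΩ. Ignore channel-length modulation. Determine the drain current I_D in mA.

I_D = 0.428 mA

With gate tied to drain, V_SG = V_SD ≥ V_SG − |V_tp|, so the device is in saturation.
k_p = μ_pC_ox · (W/L) = 0.4224 mA/V².
KCL at the drain: ½ k_p (V_SG − |V_tp|)² = (V_DD − V_SG)/R.
Let x = V_SG − 1.26. Then 5.68 x² + x − 12.94 = 0, giving x = 1.42 V (positive root), so V_SG = 2.68 V.
I_D = (V_DD − V_SG)/R = (14.2 − 2.68) / 26.9 = 0.428 mA.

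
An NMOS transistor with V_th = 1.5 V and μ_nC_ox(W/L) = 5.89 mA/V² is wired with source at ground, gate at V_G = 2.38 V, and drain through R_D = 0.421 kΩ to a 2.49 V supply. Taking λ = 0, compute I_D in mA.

I_D = 2.28 mA

V_GS = V_G = 2.38 V, so V_ov = 2.38 − 1.5 = 0.88 V.
Assume saturation: I_D = ½ k_n V_ov² = 0.5 × 5.89 × 0.88² = 2.28 mA, giving V_DS = V_DD − I_D R_D = 2.49 − 2.28 × 0.421 = 1.53 V.
V_DS = 1.53 V ≥ V_ov = 0.88 V, confirming saturation.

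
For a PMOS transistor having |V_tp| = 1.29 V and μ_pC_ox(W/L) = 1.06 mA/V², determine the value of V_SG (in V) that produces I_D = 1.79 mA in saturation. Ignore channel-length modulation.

In saturation I_D = ½ k_p (V_SG − |V_tp|)², so V_SG − |V_tp| = √(2 I_D / k_p) = √(2 × 1.79 / 1.06) = 1.84 V.
V_SG = 1.29 + 1.84 = 3.13 V.

V_SG = 3.13 V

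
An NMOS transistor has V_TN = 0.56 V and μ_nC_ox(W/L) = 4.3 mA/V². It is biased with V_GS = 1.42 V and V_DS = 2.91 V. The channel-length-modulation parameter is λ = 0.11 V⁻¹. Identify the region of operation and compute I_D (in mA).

Saturation; I_D = 2.10 mA

V_ov = V_GS − V_TN = 1.42 − 0.56 = 0.86 V.
Since V_DS = 2.91 V ≥ V_ov = 0.86 V, the device is in saturation.
I_D = ½ k_n V_ov² (1 + λ V_DS) = 0.5 × 4.3 × 0.86² × (1 + 0.11 × 2.91) = 2.1 mA.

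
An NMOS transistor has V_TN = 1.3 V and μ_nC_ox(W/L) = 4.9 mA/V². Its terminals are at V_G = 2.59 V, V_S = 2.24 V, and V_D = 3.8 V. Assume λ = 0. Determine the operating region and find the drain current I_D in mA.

V_GS = V_G − V_S = 2.59 − 2.24 = 0.35 V; V_DS = V_D − V_S = 3.8 − 2.24 = 1.56 V.
V_GS = 0.35 V < V_TN = 1.3 V, so the transistor is in cutoff.

Cutoff; I_D = 0 mA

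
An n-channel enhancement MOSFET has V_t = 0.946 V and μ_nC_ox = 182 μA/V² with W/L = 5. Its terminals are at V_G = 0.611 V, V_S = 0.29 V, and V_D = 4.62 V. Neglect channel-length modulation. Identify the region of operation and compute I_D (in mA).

Cutoff; I_D = 0 mA

V_GS = V_G − V_S = 0.611 − 0.29 = 0.321 V; V_DS = V_D − V_S = 4.62 − 0.29 = 4.33 V.
V_GS = 0.321 V < V_t = 0.946 V, so the transistor is in cutoff.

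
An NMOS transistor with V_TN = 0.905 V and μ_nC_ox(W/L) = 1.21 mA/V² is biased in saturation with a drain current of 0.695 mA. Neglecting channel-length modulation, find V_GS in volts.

In saturation I_D = ½ k_n (V_GS − V_TN)², so V_GS − V_TN = √(2 I_D / k_n) = √(2 × 0.695 / 1.21) = 1.07 V.
V_GS = 0.905 + 1.07 = 1.98 V.

V_GS = 1.98 V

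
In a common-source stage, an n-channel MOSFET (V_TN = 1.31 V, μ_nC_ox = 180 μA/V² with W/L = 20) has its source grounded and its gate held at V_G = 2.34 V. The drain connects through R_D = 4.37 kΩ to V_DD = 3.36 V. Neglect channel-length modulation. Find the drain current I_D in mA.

I_D = 0.719 mA

V_GS = V_G = 2.34 V, so V_ov = 2.34 − 1.31 = 1.03 V.
k_n = μ_nC_ox · (W/L) = 3.6 mA/V².
Assume saturation: I_D = ½ k_n V_ov² = 0.5 × 3.6 × 1.03² = 1.91 mA, giving V_DS = V_DD − I_D R_D = 3.36 − 1.91 × 4.37 = -4.99 V.
But -4.99 V < V_ov = 1.03 V, so the device is actually in triode.
In triode I_D = k_n[V_ov V_DS − ½ V_DS²] and I_D = (V_DD − V_DS)/R_D. Equating: 7.87 V_DS² − 17.2 V_DS + 3.36 = 0, giving V_DS = 0.217 V (the root below V_ov).
I_D = (3.36 − 0.217) / 4.37 = 0.719 mA.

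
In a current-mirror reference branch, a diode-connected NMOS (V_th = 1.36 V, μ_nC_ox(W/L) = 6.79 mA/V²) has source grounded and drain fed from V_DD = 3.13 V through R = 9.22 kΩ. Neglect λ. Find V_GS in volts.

V_GS = 1.58 V

With gate tied to drain, V_GS = V_DS ≥ V_GS − V_th, so the device is in saturation.
KCL at the drain: ½ k_n (V_GS − V_th)² = (V_DD − V_GS)/R.
Let x = V_GS − 1.36. Then 31.3 x² + x − 1.77 = 0, giving x = 0.222 V (positive root), so V_GS = 1.58 V.
I_D = (V_DD − V_GS)/R = (3.13 − 1.58) / 9.22 = 0.168 mA.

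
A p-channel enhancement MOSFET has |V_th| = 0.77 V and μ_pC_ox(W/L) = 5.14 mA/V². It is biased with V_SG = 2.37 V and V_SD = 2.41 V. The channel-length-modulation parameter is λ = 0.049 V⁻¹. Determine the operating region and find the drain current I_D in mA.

V_ov = V_SG − |V_th| = 2.37 − 0.77 = 1.6 V.
Since V_SD = 2.41 V ≥ V_ov = 1.6 V, the device is in saturation.
I_D = ½ k_p V_ov² (1 + λ V_SD) = 0.5 × 5.14 × 1.6² × (1 + 0.049 × 2.41) = 7.36 mA.

Saturation; I_D = 7.36 mA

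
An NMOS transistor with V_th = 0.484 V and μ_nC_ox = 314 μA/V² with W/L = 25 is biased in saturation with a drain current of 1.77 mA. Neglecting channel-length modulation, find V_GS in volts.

V_GS = 1.16 V

k_n = μ_nC_ox · (W/L) = 7.85 mA/V².
In saturation I_D = ½ k_n (V_GS − V_th)², so V_GS − V_th = √(2 I_D / k_n) = √(2 × 1.77 / 7.85) = 0.672 V.
V_GS = 0.484 + 0.672 = 1.16 V.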